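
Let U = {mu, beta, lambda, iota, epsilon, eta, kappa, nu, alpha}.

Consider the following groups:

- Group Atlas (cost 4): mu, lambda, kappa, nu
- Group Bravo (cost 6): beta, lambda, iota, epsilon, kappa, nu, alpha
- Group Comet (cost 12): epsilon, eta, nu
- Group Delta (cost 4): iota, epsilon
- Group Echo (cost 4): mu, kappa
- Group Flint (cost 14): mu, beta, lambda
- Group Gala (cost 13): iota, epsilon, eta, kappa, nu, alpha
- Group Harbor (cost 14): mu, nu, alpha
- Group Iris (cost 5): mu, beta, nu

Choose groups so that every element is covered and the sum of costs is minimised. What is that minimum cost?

Atlas, Gala, Iris together cover every element (Atlas ∪ Gala ∪ Iris = {mu, beta, lambda, iota, epsilon, eta, kappa, nu, alpha}); total cost 4 + 13 + 5 = 22.
No covering selection has total cost below 22.

22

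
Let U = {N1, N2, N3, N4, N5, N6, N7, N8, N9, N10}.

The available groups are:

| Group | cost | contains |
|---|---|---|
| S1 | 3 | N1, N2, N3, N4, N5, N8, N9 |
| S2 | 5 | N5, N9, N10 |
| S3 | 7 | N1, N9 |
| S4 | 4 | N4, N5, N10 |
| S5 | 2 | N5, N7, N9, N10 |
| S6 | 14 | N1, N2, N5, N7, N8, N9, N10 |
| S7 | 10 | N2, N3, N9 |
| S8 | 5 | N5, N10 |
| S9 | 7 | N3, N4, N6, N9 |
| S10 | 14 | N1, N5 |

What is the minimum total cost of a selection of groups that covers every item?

S1, S5, S9 together cover every item (S1 ∪ S5 ∪ S9 = {N1, N2, N3, N4, N5, N6, N7, N8, N9, N10}); total cost 3 + 2 + 7 = 12.
No covering selection has total cost below 12.

12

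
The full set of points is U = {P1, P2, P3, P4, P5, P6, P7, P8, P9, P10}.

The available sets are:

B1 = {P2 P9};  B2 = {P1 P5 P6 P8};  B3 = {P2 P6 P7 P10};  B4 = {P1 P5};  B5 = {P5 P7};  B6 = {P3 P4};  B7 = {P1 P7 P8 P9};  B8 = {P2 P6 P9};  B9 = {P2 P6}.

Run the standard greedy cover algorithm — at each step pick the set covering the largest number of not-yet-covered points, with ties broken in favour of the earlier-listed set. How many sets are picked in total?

Greedy: pick B2 (covers 4 new) → pick B3 (covers 3 new) → pick B6 (covers 2 new) → pick B1 (covers 1 new). Total picks: 4.

4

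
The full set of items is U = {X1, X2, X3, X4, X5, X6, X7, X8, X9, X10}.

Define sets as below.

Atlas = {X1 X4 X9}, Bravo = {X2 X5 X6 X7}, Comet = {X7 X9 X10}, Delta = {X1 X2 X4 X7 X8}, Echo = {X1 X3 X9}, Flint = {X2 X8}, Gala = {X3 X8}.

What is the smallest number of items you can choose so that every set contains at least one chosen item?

Take H = {X6, X8, X9}. Each listed set contains at least one of these, so H is a hitting set of size 3.
The sets Atlas, Bravo, Gala are pairwise disjoint, so any hitting set needs a separate item for each — at least 3. Hence 3 is optimal.

3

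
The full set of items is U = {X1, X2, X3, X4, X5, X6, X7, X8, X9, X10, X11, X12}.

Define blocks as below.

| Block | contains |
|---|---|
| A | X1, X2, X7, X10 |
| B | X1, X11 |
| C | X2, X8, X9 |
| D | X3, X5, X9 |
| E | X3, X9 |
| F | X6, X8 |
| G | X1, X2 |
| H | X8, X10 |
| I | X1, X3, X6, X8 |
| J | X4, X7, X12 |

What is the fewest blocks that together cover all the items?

Take {A, B, D, F, J}. Their union is {X1, X2, X3, X4, X5, X6, X7, X8, X9, X10, X11, X12}, which is all 12 items.
Only B contains X11, so B is forced; the remaining 10 items need at least 4 more blocks (each remaining block adds at most 3) — so at least 5 blocks are needed, and 5 is optimal.

5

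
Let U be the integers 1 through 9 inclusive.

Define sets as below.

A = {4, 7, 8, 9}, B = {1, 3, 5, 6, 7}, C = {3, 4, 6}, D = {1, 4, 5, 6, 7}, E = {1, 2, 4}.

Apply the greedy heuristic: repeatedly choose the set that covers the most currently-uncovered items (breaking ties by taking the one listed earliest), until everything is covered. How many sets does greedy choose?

Greedy: pick B (covers 5 new) → pick A (covers 3 new) → pick E (covers 1 new). Total picks: 3.

3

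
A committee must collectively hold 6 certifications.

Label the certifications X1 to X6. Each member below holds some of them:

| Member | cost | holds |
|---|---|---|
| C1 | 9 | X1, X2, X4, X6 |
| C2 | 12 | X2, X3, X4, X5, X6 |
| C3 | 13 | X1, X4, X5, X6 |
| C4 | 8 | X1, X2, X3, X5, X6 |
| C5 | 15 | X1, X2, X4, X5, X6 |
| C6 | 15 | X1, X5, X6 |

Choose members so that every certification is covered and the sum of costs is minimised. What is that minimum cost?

17

C1, C4 together cover every certification (C1 ∪ C4 = {X1, X2, X3, X4, X5, X6}); total cost 9 + 8 = 17.
No covering selection has total cost below 17.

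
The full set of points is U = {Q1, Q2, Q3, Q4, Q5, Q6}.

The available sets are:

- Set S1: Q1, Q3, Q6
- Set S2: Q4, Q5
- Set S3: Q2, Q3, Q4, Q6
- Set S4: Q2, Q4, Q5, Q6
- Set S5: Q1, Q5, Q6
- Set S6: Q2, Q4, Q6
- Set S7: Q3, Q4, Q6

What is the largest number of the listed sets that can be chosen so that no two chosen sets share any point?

2

S1, S2 are pairwise disjoint (S1={Q1,Q3,Q6}; S2={Q4,Q5}).
Every remaining set overlaps one of these, and no 3 of the listed sets are pairwise disjoint, so 2 is the maximum.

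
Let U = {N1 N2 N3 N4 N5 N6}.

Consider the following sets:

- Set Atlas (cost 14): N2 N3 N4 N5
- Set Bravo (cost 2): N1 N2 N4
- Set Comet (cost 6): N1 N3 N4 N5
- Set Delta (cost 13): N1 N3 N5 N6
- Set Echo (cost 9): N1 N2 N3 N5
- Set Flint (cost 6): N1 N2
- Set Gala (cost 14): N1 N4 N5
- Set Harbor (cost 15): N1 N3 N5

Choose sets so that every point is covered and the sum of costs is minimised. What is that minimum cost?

15

Bravo, Delta together cover every point (Bravo ∪ Delta = {N1, N2, N3, N4, N5, N6}); total cost 2 + 13 = 15.
The greedy pick Bravo, Comet, Delta costs 21; no covering selection beats 15.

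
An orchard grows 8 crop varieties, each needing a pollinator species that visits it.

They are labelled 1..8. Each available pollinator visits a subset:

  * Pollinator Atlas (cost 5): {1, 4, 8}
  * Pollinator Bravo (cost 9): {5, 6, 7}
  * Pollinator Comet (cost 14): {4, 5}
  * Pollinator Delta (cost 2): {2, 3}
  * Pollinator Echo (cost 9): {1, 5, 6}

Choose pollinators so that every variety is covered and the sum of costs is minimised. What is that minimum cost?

16

Atlas, Bravo, Delta together cover every variety (Atlas ∪ Bravo ∪ Delta = {1, 2, 3, 4, 5, 6, 7, 8}); total cost 5 + 9 + 2 = 16.
No covering selection has total cost below 16.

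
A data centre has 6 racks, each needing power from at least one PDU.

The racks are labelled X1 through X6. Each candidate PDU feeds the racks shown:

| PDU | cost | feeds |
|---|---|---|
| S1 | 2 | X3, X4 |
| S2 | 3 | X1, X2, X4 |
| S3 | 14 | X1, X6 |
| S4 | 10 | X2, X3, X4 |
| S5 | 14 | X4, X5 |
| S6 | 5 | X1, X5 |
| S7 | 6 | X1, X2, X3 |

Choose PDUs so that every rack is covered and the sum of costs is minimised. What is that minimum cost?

S1, S2, S3, S6 together cover every rack (S1 ∪ S2 ∪ S3 ∪ S6 = {X1, X2, X3, X4, X5, X6}); total cost 2 + 3 + 14 + 5 = 24.
No covering selection has total cost below 24.

24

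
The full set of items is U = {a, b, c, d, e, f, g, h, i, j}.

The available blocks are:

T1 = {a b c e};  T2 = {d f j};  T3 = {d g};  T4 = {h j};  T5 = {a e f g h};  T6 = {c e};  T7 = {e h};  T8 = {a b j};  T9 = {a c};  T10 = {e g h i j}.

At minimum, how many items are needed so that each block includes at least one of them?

4

Take T = {c, g, h, j}. Each listed block contains at least one of these, so T is a hitting set of size 4.
No choice of 3 items meets every block, so 4 is the minimum.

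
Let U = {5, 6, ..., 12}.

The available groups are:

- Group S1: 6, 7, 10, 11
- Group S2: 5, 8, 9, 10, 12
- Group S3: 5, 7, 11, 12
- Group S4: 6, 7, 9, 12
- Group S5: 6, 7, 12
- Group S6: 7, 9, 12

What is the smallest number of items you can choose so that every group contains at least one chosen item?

H = {7, 12} meets every group (each contains at least one member of H), and |H| = 2.
No single item lies in every group, so at least 2 are needed and 2 is optimal.

2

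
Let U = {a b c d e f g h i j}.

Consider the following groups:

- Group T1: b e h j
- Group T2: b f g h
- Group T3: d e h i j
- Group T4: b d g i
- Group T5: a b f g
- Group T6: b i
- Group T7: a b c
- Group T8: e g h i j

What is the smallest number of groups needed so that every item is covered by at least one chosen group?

T2, T3, and T7 cover everything between them: the union {a, b, c, d, e, f, g, h, i, j} is all of U.
Only T7 contains c, so T7 is forced; the remaining 7 items need at least 2 more groups (each remaining group adds at most 5) — so at least 3 groups are needed, and 3 is optimal.

3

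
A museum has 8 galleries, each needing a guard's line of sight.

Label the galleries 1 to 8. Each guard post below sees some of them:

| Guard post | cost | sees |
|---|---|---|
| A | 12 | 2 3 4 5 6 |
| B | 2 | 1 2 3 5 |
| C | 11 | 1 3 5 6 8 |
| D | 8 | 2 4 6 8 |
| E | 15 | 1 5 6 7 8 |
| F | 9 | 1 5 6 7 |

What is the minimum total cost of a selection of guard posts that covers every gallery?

19

B, D, F together cover every gallery (B ∪ D ∪ F = {1, 2, 3, 4, 5, 6, 7, 8}); total cost 2 + 8 + 9 = 19.
No covering selection has total cost below 19.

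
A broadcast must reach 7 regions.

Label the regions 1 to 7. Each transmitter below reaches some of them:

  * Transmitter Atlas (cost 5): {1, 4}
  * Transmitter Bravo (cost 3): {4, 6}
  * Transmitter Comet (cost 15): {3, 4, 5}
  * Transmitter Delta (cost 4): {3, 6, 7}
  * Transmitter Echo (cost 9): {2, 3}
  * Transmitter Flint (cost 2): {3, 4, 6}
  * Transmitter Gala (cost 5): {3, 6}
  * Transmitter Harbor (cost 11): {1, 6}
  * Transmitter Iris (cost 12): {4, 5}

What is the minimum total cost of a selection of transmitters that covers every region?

Atlas, Delta, Echo, Iris together cover every region (Atlas ∪ Delta ∪ Echo ∪ Iris = {1, 2, 3, 4, 5, 6, 7}); total cost 5 + 4 + 9 + 12 = 30.
The greedy pick Flint, Delta, Atlas, Echo, Iris costs 32; no covering selection beats 30.

30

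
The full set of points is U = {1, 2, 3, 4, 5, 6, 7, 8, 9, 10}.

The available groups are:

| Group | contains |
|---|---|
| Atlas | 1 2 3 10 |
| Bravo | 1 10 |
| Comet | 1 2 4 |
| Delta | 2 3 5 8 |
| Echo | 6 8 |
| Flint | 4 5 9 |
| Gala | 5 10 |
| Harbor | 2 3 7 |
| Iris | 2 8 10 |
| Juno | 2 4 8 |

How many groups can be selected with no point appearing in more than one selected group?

Bravo, Echo, Flint, Harbor are pairwise disjoint (Bravo={1,10}; Echo={6,8}; Flint={4,5,9}; Harbor={2,3,7}).
Every remaining group overlaps one of these, and no 5 of the listed groups are pairwise disjoint, so 4 is the maximum.

4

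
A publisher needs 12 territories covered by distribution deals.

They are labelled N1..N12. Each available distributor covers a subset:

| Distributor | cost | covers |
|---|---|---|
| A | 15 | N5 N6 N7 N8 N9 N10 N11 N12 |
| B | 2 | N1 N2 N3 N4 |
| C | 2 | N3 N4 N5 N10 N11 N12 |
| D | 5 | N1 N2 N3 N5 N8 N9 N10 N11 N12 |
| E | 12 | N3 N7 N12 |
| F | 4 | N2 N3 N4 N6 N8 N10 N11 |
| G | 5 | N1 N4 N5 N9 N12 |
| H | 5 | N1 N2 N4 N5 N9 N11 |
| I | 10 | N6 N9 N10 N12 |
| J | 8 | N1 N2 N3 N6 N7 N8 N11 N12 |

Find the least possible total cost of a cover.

C, G, J together cover every territory (C ∪ G ∪ J = {N1, N2, N3, N4, N5, N6, N7, N8, N9, N10, N11, N12}); total cost 2 + 5 + 8 = 15.
The greedy pick C, B, F, D, J costs 21; no covering selection beats 15.

15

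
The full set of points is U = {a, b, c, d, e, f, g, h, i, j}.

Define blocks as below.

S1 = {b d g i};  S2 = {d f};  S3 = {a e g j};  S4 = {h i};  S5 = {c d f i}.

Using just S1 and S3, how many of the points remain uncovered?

Union of S1, S3 = {a, b, d, e, g, i, j}.
Not covered: c, f, h — 3 points.

3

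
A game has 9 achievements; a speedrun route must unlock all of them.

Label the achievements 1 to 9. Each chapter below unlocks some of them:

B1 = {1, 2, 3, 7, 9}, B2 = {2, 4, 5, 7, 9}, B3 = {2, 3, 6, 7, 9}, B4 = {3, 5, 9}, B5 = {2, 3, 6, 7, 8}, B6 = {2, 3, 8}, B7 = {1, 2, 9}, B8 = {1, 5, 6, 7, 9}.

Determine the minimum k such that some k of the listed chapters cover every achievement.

3

Take {B2, B6, B8}. Their union is {1, 2, 3, 4, 5, 6, 7, 8, 9}, which is all 9 achievements.
Only B2 contains 4, so B2 is forced; the remaining 4 achievements need at least 2 more chapters (each remaining chapter adds at most 3) — so at least 3 chapters are needed, and 3 is optimal.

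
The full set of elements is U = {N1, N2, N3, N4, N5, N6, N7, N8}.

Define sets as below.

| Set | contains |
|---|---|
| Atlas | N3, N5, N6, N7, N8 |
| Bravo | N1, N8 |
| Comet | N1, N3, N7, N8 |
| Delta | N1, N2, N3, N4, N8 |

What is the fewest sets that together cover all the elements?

Atlas and Delta together: Atlas ∪ Delta = {N1, N2, N3, N4, N5, N6, N7, N8} — every element is covered.
No single set has all 8 elements (the largest, Atlas, has 5), so 2 is optimal.

2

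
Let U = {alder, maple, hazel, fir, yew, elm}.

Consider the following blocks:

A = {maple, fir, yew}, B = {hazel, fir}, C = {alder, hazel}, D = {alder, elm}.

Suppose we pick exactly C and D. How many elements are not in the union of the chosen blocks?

3

Union of C, D = {alder, hazel, elm}.
Not covered: maple, fir, yew — 3 elements.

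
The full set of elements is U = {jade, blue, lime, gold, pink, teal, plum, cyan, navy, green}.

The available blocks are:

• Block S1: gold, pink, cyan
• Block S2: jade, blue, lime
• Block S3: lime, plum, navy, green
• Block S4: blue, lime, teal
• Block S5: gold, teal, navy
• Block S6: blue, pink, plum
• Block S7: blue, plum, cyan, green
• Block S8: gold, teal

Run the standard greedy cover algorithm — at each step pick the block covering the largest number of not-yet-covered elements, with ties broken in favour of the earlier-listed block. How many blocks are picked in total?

Greedy: pick S3 (covers 4 new) → pick S1 (covers 3 new) → pick S2 (covers 2 new) → pick S4 (covers 1 new). Total picks: 4.

4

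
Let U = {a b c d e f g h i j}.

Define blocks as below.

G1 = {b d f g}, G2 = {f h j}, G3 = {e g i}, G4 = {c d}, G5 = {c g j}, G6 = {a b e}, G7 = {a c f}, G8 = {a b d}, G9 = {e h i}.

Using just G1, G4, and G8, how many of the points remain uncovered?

Union of G1, G4, G8 = {a, b, c, d, f, g}.
Not covered: e, h, i, j — 4 points.

4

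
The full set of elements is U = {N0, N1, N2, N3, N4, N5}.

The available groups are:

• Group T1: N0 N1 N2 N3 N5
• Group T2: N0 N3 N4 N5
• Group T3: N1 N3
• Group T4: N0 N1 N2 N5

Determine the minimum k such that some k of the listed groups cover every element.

T1 and T2 together: T1 ∪ T2 = {N0, N1, N2, N3, N4, N5} — every element is covered.
No single group has all 6 elements (the largest, T1, has 5), so 2 is optimal.

2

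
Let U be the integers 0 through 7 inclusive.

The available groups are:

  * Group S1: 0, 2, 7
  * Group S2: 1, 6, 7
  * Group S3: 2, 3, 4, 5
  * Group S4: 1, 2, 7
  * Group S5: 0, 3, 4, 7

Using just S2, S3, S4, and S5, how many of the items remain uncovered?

0

Union of S2, S3, S4, S5 = {0, 1, 2, 3, 4, 5, 6, 7} — that's every item, so 0 are uncovered.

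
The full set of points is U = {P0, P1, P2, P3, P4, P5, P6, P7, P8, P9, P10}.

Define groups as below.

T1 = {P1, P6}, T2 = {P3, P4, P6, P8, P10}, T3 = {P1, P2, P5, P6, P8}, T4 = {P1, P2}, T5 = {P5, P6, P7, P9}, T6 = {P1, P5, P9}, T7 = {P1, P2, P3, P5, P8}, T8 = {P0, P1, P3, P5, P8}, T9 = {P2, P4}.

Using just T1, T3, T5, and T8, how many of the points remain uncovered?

Union of T1, T3, T5, T8 = {P0, P1, P2, P3, P5, P6, P7, P8, P9}.
Not covered: P4, P10 — 2 points.

2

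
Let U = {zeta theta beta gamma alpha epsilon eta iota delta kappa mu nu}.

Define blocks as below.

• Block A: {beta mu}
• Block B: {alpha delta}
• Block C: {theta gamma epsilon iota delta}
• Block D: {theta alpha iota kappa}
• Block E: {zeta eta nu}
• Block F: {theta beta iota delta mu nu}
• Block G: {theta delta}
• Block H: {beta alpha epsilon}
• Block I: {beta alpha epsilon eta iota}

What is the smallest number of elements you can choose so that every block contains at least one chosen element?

The 4 elements {alpha, eta, delta, mu} hit every block.
No choice of 3 elements meets every block, so 4 is the minimum.

4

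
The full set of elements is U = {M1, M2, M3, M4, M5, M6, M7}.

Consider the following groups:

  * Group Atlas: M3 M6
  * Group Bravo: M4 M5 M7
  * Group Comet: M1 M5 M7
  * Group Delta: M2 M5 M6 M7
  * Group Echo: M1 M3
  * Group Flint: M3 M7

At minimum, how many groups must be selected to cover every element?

Take {Bravo, Delta, Echo}. Their union is {M1, M2, M3, M4, M5, M6, M7}, which is all 7 elements.
Only Delta contains M2, so Delta is forced; the remaining 3 elements need at least 2 more groups (each remaining group adds at most 2) — so at least 3 groups are needed, and 3 is optimal.

3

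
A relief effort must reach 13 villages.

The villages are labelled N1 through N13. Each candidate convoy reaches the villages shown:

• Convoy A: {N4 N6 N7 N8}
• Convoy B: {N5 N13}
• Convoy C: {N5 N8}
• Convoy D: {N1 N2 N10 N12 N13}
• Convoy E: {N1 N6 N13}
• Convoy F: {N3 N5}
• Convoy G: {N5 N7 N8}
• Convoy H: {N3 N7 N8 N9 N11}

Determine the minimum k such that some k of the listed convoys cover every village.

A and C and D and H together: A ∪ C ∪ D ∪ H = {N1, N2, N3, N4, N5, N6, N7, N8, N9, N10, N11, N12, N13} — every village is covered.
No 3 of the 8 convoys cover everything (all 56 combinations miss at least one village), so 4 is optimal.

4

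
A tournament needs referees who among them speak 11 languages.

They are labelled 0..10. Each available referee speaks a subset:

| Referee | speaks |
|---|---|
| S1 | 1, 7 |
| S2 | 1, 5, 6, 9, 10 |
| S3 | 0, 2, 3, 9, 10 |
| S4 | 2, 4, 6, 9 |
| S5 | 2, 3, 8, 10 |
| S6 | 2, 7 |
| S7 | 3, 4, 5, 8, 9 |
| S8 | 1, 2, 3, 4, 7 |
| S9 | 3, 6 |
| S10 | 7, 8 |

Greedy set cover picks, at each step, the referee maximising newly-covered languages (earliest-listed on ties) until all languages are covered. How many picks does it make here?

4

Greedy: pick S2 (covers 5 new) → pick S8 (covers 4 new) → pick S3 (covers 1 new) → pick S5 (covers 1 new). Total picks: 4.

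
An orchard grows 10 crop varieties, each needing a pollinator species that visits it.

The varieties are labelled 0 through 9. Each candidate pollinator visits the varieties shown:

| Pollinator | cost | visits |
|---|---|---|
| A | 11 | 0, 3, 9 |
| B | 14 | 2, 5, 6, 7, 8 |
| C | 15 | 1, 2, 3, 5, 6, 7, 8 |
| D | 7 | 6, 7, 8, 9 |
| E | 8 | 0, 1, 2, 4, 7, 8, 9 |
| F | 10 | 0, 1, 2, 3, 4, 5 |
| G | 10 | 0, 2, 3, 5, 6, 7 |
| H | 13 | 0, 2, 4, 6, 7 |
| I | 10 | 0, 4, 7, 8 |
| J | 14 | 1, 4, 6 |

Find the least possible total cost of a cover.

D, F together cover every variety (D ∪ F = {0, 1, 2, 3, 4, 5, 6, 7, 8, 9}); total cost 7 + 10 = 17.
The greedy pick E, G costs 18; no covering selection beats 17.

17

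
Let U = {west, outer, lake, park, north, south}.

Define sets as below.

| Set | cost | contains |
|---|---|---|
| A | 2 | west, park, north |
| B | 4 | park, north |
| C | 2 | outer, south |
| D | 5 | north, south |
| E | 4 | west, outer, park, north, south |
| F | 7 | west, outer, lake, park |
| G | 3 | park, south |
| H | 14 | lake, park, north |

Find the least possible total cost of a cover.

11

A, C, F together cover every point (A ∪ C ∪ F = {west, outer, lake, park, north, south}); total cost 2 + 2 + 7 = 11.
No covering selection has total cost below 11.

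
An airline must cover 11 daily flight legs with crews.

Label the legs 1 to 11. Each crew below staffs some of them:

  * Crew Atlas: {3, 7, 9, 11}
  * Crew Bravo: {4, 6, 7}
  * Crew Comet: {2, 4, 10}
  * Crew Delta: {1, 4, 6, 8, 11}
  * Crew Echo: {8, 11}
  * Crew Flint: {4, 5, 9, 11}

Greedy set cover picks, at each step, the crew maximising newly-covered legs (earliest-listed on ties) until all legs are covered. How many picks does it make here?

4

Greedy: pick Delta (covers 5 new) → pick Atlas (covers 3 new) → pick Comet (covers 2 new) → pick Flint (covers 1 new). Total picks: 4.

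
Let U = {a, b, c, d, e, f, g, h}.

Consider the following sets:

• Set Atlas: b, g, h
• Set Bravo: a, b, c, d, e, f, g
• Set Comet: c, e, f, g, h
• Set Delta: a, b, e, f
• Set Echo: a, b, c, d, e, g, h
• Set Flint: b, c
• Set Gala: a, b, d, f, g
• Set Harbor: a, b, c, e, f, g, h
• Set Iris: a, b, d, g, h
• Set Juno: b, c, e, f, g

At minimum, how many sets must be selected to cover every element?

2

Iris and Juno together: Iris ∪ Juno = {a, b, c, d, e, f, g, h} — every element is covered.
No single set has all 8 elements (the largest, Bravo, has 7), so 2 is optimal.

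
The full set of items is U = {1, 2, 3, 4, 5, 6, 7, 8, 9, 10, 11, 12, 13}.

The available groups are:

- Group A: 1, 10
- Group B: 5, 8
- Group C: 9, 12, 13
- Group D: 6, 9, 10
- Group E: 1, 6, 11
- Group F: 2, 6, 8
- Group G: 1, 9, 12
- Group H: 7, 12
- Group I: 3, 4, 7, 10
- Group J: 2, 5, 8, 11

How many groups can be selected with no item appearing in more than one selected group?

B, C, E, I are pairwise disjoint (B={5,8}; C={9,12,13}; E={1,6,11}; I={3,4,7,10}).
Every remaining group overlaps one of these, and no 5 of the listed groups are pairwise disjoint, so 4 is the maximum.

4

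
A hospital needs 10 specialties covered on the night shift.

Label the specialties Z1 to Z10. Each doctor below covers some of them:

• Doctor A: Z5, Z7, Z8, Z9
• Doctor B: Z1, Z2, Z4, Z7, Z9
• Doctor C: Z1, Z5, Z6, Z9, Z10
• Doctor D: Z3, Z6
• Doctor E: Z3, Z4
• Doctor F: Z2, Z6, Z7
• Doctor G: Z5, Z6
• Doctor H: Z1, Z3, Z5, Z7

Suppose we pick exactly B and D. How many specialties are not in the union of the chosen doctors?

Union of B, D = {Z1, Z2, Z3, Z4, Z6, Z7, Z9}.
Not covered: Z5, Z8, Z10 — 3 specialties.

3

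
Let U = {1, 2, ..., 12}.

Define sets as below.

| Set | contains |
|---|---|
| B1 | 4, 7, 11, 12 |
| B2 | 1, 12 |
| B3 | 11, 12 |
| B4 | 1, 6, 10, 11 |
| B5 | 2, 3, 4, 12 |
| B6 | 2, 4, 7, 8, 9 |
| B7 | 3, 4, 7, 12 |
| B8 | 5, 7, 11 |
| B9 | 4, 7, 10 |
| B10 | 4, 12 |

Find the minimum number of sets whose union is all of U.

B4, B5, B6, and B8 cover everything between them: the union {1, 2, 3, 4, 5, 6, 7, 8, 9, 10, 11, 12} is all of U.
Only B8 contains 5, so B8 is forced; the remaining 9 items need at least 3 more sets (each remaining set adds at most 4) — so at least 4 sets are needed, and 4 is optimal.

4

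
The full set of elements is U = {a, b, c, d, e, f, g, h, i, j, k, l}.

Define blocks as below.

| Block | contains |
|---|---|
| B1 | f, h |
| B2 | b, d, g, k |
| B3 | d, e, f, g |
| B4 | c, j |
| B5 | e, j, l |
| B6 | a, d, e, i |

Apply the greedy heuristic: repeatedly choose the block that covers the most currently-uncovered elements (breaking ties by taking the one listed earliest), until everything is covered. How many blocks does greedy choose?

Greedy: pick B2 (covers 4 new) → pick B5 (covers 3 new) → pick B1 (covers 2 new) → pick B6 (covers 2 new) → pick B4 (covers 1 new). Total picks: 5.

5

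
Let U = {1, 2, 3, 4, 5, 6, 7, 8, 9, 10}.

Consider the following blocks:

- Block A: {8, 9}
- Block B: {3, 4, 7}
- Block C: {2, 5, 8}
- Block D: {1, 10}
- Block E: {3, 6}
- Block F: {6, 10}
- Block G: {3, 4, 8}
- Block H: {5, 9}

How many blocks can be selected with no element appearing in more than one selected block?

D, G, H are pairwise disjoint (D={1,10}; G={3,4,8}; H={5,9}).
Every remaining block overlaps one of these, and no 4 of the listed blocks are pairwise disjoint, so 3 is the maximum.

3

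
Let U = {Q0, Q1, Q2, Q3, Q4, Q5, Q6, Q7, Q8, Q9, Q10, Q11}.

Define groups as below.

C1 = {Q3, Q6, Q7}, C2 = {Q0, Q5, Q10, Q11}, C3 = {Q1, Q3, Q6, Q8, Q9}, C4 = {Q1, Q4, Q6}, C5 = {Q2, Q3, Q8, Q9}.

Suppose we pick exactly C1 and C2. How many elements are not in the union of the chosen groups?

Union of C1, C2 = {Q0, Q3, Q5, Q6, Q7, Q10, Q11}.
Not covered: Q1, Q2, Q4, Q8, Q9 — 5 elements.

5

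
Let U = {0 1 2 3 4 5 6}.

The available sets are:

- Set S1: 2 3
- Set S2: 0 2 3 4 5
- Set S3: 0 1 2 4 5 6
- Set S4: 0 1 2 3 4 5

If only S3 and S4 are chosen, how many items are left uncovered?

Union of S3, S4 = {0, 1, 2, 3, 4, 5, 6} — that's every item, so 0 are uncovered.

0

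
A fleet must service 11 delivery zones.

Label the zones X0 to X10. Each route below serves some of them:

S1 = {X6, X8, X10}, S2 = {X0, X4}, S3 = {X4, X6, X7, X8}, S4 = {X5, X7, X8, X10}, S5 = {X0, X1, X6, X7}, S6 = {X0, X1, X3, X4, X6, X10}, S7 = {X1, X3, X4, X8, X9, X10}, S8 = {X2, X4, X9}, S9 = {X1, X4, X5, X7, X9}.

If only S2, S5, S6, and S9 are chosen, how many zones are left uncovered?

Union of S2, S5, S6, S9 = {X0, X1, X3, X4, X5, X6, X7, X9, X10}.
Not covered: X2, X8 — 2 zones.

2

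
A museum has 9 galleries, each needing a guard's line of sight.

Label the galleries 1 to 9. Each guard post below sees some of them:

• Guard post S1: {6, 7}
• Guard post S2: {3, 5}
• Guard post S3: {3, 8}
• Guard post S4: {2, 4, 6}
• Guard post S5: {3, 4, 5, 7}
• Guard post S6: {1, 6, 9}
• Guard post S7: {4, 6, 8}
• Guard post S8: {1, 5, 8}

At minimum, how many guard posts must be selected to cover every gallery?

S4 and S5 and S6 and S7 together: S4 ∪ S5 ∪ S6 ∪ S7 = {1, 2, 3, 4, 5, 6, 7, 8, 9} — every gallery is covered.
No 3 of the 8 guard posts cover everything (all 56 combinations miss at least one gallery), so 4 is optimal.

4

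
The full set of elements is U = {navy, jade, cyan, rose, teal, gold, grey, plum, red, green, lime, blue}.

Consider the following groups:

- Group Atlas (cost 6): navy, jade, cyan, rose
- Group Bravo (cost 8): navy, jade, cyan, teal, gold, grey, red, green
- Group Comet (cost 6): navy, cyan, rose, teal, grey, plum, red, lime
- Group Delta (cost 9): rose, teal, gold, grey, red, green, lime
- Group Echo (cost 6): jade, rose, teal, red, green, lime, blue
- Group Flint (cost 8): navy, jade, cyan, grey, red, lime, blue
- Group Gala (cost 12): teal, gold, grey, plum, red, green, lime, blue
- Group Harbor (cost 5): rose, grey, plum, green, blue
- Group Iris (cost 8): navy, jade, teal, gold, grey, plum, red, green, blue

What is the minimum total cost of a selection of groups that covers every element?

Comet, Iris together cover every element (Comet ∪ Iris = {navy, jade, cyan, rose, teal, gold, grey, plum, red, green, lime, blue}); total cost 6 + 8 = 14.
The greedy pick Comet, Echo, Bravo costs 20; no covering selection beats 14.

14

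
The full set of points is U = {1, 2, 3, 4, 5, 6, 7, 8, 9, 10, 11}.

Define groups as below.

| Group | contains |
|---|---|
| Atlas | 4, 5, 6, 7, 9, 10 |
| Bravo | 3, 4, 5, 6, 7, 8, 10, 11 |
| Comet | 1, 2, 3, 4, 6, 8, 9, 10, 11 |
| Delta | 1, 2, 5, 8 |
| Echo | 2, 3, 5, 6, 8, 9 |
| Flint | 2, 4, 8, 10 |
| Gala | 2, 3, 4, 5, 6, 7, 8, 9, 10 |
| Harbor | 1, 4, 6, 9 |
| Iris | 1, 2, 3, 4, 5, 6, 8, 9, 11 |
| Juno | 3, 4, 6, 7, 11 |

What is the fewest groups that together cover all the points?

Atlas and Comet together: Atlas ∪ Comet = {1, 2, 3, 4, 5, 6, 7, 8, 9, 10, 11} — every point is covered.
No single group has all 11 points (the largest, Comet, has 9), so 2 is optimal.

2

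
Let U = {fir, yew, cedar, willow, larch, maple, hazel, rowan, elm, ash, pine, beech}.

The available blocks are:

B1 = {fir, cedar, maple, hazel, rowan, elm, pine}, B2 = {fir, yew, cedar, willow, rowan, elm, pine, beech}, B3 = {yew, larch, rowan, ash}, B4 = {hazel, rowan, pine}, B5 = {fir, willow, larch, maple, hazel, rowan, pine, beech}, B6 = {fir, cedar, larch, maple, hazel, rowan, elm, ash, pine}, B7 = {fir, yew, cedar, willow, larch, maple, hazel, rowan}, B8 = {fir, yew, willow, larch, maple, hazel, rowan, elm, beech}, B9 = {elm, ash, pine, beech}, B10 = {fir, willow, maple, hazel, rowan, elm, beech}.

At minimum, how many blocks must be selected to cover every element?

Take {B7, B9}. Their union is {fir, yew, cedar, willow, larch, maple, hazel, rowan, elm, ash, pine, beech}, which is all 12 elements.
No single block has all 12 elements (the largest, B6, has 9), so 2 is optimal.

2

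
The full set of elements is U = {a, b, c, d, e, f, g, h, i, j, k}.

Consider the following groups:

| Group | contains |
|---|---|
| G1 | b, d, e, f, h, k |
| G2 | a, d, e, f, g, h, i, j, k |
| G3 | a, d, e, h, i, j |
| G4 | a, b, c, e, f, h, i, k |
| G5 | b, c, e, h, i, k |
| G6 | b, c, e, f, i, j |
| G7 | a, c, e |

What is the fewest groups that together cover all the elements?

2

Take {G2, G5}. Their union is {a, b, c, d, e, f, g, h, i, j, k}, which is all 11 elements.
No single group has all 11 elements (the largest, G2, has 9), so 2 is optimal.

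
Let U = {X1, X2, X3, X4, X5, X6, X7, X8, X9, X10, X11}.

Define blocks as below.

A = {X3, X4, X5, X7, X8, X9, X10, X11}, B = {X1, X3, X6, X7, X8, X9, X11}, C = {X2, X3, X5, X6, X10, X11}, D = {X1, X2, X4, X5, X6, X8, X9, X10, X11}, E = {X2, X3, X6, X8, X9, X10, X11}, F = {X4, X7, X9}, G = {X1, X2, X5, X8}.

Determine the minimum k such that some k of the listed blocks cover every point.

2

A and D cover everything between them: the union {X1, X2, X3, X4, X5, X6, X7, X8, X9, X10, X11} is all of U.
No single block has all 11 points (the largest, D, has 9), so 2 is optimal.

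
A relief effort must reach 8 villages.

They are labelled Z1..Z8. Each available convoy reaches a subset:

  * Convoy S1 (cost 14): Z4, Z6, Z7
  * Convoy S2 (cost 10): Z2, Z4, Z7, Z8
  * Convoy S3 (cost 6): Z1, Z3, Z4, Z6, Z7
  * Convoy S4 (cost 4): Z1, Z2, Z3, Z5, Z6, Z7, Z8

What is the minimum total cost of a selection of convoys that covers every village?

S3, S4 together cover every village (S3 ∪ S4 = {Z1, Z2, Z3, Z4, Z5, Z6, Z7, Z8}); total cost 6 + 4 = 10.
No covering selection has total cost below 10.

10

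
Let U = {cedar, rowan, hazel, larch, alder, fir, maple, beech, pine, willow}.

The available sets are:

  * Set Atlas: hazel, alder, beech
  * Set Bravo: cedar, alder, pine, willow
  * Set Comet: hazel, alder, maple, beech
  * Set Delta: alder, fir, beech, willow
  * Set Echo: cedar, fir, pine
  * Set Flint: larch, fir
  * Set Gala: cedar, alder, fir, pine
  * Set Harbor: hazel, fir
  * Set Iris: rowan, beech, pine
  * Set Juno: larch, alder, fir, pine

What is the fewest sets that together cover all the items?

Take {Bravo, Comet, Iris, Juno}. Their union is {cedar, rowan, hazel, larch, alder, fir, maple, beech, pine, willow}, which is all 10 items.
Only Iris contains rowan, so Iris is forced; the remaining 7 items need at least 3 more sets (each remaining set adds at most 3) — so at least 4 sets are needed, and 4 is optimal.

4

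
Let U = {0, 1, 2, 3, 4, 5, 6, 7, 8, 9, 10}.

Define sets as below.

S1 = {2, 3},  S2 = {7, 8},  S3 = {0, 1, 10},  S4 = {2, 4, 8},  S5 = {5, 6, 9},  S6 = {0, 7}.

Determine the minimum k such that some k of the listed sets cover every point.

5

S1, S2, S3, S4, and S5 cover everything between them: the union {0, 1, 2, 3, 4, 5, 6, 7, 8, 9, 10} is all of U.
No 4 of the 6 sets cover everything (all 15 combinations miss at least one point), so 5 is optimal.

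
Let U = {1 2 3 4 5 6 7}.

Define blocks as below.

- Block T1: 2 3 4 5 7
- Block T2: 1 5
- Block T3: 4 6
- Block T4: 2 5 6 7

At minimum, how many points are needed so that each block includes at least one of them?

2

H = {5, 6} meets every block (each contains at least one member of H), and |H| = 2.
The blocks T2, T3 are pairwise disjoint, so any hitting set needs a separate point for each — at least 2. Hence 2 is optimal.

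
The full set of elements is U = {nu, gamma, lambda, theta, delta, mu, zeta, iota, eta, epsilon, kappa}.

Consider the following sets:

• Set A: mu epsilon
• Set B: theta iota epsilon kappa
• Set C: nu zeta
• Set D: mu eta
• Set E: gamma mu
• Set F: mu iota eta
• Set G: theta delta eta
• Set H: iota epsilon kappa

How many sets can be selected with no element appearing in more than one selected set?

C, E, G, H are pairwise disjoint (C={nu,zeta}; E={gamma,mu}; G={theta,delta,eta}; H={iota,epsilon,kappa}).
Every remaining set overlaps one of these, and no 5 of the listed sets are pairwise disjoint, so 4 is the maximum.

4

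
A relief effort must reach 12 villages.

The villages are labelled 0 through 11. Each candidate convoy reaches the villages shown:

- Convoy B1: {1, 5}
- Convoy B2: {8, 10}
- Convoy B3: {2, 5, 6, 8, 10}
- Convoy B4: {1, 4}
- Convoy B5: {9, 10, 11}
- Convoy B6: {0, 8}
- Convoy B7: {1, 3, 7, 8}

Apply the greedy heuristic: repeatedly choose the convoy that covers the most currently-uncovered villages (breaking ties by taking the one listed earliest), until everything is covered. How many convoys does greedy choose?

Greedy: pick B3 (covers 5 new) → pick B7 (covers 3 new) → pick B5 (covers 2 new) → pick B4 (covers 1 new) → pick B6 (covers 1 new). Total picks: 5.

5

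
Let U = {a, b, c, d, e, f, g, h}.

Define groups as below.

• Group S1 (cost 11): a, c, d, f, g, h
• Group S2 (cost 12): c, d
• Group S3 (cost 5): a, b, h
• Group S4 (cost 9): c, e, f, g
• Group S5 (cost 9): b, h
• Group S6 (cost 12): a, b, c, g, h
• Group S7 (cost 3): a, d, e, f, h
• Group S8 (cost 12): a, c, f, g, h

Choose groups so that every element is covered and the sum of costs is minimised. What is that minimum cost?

S6, S7 together cover every element (S6 ∪ S7 = {a, b, c, d, e, f, g, h}); total cost 12 + 3 = 15.
No covering selection has total cost below 15.

15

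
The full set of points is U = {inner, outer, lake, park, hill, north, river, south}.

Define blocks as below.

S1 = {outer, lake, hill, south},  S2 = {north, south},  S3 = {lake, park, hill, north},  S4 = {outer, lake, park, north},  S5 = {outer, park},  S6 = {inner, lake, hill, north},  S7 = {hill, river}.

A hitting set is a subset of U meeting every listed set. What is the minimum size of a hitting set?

H = {park, hill, south} meets every block (each contains at least one member of H), and |H| = 3.
The blocks S2, S5, S7 are pairwise disjoint, so any hitting set needs a separate point for each — at least 3. Hence 3 is optimal.

3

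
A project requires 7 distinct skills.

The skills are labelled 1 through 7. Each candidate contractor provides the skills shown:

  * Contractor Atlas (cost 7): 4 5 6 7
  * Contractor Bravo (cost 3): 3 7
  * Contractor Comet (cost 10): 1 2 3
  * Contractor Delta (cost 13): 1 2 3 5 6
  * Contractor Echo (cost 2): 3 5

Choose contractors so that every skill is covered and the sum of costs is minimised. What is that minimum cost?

Atlas, Comet together cover every skill (Atlas ∪ Comet = {1, 2, 3, 4, 5, 6, 7}); total cost 7 + 10 = 17.
The greedy pick Echo, Atlas, Comet costs 19; no covering selection beats 17.

17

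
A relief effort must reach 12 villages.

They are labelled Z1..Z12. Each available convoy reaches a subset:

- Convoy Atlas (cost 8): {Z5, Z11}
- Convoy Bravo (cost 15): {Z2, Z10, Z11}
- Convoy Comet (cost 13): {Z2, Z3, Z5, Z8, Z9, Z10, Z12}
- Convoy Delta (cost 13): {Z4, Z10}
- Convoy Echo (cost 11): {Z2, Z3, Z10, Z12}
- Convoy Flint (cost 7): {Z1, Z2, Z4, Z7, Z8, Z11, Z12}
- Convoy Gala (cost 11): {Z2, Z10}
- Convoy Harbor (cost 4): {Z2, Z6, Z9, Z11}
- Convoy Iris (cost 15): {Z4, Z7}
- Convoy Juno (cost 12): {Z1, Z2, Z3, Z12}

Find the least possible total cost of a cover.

24

Comet, Flint, Harbor together cover every village (Comet ∪ Flint ∪ Harbor = {Z1, Z2, Z3, Z4, Z5, Z6, Z7, Z8, Z9, Z10, Z11, Z12}); total cost 13 + 7 + 4 = 24.
No covering selection has total cost below 24.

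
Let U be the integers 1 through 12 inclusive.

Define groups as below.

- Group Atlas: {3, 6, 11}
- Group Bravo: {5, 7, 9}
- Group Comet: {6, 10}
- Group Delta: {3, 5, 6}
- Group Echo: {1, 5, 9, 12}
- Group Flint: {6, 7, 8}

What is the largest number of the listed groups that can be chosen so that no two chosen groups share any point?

Atlas, Echo are pairwise disjoint (Atlas={3,6,11}; Echo={1,5,9,12}).
Every remaining group overlaps one of these, and no 3 of the listed groups are pairwise disjoint, so 2 is the maximum.

2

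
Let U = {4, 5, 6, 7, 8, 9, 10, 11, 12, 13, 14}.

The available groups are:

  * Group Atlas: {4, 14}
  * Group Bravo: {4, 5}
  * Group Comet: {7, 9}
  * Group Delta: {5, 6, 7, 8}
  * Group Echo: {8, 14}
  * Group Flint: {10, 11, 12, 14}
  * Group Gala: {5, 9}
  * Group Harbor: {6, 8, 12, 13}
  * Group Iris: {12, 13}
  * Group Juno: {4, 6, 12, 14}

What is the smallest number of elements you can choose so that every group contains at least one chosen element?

4

H = {5, 7, 12, 14} meets every group (each contains at least one member of H), and |H| = 4.
The groups Bravo, Comet, Echo, Iris are pairwise disjoint, so any hitting set needs a separate element for each — at least 4. Hence 4 is optimal.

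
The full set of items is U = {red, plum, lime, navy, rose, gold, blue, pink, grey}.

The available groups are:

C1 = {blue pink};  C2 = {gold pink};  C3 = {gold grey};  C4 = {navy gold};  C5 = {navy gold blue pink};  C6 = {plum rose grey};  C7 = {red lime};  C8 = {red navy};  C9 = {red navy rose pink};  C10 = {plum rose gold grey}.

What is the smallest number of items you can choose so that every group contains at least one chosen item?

H = {red, rose, gold, blue} meets every group (each contains at least one member of H), and |H| = 4.
The groups C1, C4, C6, C7 are pairwise disjoint, so any hitting set needs a separate item for each — at least 4. Hence 4 is optimal.

4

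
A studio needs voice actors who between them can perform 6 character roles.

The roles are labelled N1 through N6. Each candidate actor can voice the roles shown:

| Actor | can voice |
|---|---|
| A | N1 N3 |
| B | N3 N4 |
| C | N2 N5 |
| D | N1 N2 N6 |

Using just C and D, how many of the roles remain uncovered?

Union of C, D = {N1, N2, N5, N6}.
Not covered: N3, N4 — 2 roles.

2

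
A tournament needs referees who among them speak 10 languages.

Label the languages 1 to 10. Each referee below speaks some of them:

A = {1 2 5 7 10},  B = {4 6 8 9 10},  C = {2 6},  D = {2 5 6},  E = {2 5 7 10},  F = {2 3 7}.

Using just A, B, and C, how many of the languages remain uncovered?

1

Union of A, B, C = {1, 2, 4, 5, 6, 7, 8, 9, 10}.
Not covered: 3 — 1 language.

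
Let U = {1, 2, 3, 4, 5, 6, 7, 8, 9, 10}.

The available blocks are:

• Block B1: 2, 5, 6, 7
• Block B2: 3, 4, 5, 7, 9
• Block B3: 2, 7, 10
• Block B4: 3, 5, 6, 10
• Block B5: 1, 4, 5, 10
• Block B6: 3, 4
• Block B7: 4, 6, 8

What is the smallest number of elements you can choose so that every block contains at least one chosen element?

3

The 3 elements {4, 5, 10} hit every block.
No choice of 2 elements meets every block, so 3 is the minimum.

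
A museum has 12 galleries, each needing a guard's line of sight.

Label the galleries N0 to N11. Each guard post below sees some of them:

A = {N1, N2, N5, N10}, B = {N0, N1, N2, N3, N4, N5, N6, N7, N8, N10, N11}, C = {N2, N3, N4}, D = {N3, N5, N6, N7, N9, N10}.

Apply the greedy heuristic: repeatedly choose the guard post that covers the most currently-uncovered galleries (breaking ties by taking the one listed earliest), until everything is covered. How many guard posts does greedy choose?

2

Greedy: pick B (covers 11 new) → pick D (covers 1 new). Total picks: 2.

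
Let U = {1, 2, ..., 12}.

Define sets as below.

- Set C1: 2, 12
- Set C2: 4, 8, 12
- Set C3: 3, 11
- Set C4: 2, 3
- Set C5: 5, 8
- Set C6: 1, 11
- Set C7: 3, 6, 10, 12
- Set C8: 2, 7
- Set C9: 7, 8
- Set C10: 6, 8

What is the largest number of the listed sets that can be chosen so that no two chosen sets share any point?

C5, C6, C7, C8 are pairwise disjoint (C5={5,8}; C6={1,11}; C7={3,6,10,12}; C8={2,7}).
Every remaining set overlaps one of these, and no 5 of the listed sets are pairwise disjoint, so 4 is the maximum.

4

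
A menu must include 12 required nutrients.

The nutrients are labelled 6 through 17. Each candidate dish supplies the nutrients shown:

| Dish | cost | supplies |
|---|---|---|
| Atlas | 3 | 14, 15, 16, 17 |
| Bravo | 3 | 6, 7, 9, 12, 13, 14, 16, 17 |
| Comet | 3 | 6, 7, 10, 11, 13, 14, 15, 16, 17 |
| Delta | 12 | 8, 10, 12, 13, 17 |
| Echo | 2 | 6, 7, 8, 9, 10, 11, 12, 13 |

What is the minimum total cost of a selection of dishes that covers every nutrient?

Atlas, Echo together cover every nutrient (Atlas ∪ Echo = {6, 7, 8, 9, 10, 11, 12, 13, 14, 15, 16, 17}); total cost 3 + 2 = 5.
No covering selection has total cost below 5.

5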